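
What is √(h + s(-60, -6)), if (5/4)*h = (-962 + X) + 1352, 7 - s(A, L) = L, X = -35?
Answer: 3*√33 ≈ 17.234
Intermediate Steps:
s(A, L) = 7 - L
h = 284 (h = 4*((-962 - 35) + 1352)/5 = 4*(-997 + 1352)/5 = (⅘)*355 = 284)
√(h + s(-60, -6)) = √(284 + (7 - 1*(-6))) = √(284 + (7 + 6)) = √(284 + 13) = √297 = 3*√33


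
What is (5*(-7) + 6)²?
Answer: 841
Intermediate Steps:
(5*(-7) + 6)² = (-35 + 6)² = (-29)² = 841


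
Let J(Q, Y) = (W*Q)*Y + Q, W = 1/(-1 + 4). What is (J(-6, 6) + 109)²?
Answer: 8281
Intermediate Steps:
W = ⅓ (W = 1/3 = ⅓ ≈ 0.33333)
J(Q, Y) = Q + Q*Y/3 (J(Q, Y) = (Q/3)*Y + Q = Q*Y/3 + Q = Q + Q*Y/3)
(J(-6, 6) + 109)² = ((⅓)*(-6)*(3 + 6) + 109)² = ((⅓)*(-6)*9 + 109)² = (-18 + 109)² = 91² = 8281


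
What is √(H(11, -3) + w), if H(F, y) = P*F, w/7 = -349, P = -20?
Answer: I*√2663 ≈ 51.604*I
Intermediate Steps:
w = -2443 (w = 7*(-349) = -2443)
H(F, y) = -20*F
√(H(11, -3) + w) = √(-20*11 - 2443) = √(-220 - 2443) = √(-2663) = I*√2663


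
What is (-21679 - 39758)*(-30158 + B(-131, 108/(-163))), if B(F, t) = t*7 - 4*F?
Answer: 296808167826/163 ≈ 1.8209e+9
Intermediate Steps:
B(F, t) = -4*F + 7*t (B(F, t) = 7*t - 4*F = -4*F + 7*t)
(-21679 - 39758)*(-30158 + B(-131, 108/(-163))) = (-21679 - 39758)*(-30158 + (-4*(-131) + 7*(108/(-163)))) = -61437*(-30158 + (524 + 7*(108*(-1/163)))) = -61437*(-30158 + (524 + 7*(-108/163))) = -61437*(-30158 + (524 - 756/163)) = -61437*(-30158 + 84656/163) = -61437*(-4831098/163) = 296808167826/163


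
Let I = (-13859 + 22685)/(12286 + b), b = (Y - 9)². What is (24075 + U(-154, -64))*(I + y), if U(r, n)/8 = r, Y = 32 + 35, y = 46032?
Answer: 8228158543359/7825 ≈ 1.0515e+9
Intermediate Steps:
Y = 67
b = 3364 (b = (67 - 9)² = 58² = 3364)
U(r, n) = 8*r
I = 4413/7825 (I = (-13859 + 22685)/(12286 + 3364) = 8826/15650 = 8826*(1/15650) = 4413/7825 ≈ 0.56396)
(24075 + U(-154, -64))*(I + y) = (24075 + 8*(-154))*(4413/7825 + 46032) = (24075 - 1232)*(360204813/7825) = 22843*(360204813/7825) = 8228158543359/7825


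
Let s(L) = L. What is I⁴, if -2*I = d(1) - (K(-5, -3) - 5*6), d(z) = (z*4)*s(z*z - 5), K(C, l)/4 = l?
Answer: 28561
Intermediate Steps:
K(C, l) = 4*l
d(z) = 4*z*(-5 + z²) (d(z) = (z*4)*(z*z - 5) = (4*z)*(z² - 5) = (4*z)*(-5 + z²) = 4*z*(-5 + z²))
I = -13 (I = -(4*1*(-5 + 1²) - (4*(-3) - 5*6))/2 = -(4*1*(-5 + 1) - (-12 - 30))/2 = -(4*1*(-4) - 1*(-42))/2 = -(-16 + 42)/2 = -½*26 = -13)
I⁴ = (-13)⁴ = 28561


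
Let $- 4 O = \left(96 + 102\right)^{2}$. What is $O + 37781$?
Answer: $27980$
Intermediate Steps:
$O = -9801$ ($O = - \frac{\left(96 + 102\right)^{2}}{4} = - \frac{198^{2}}{4} = \left(- \frac{1}{4}\right) 39204 = -9801$)
$O + 37781 = -9801 + 37781 = 27980$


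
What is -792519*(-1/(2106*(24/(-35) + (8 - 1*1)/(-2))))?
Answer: -711235/7911 ≈ -89.905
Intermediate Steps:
-792519*(-1/(2106*(24/(-35) + (8 - 1*1)/(-2)))) = -792519*(-1/(2106*(24*(-1/35) + (8 - 1)*(-½)))) = -792519*(-1/(2106*(-24/35 + 7*(-½)))) = -792519*(-1/(2106*(-24/35 - 7/2))) = -792519/((-2106*(-293/70))) = -792519/308529/35 = -792519*35/308529 = -711235/7911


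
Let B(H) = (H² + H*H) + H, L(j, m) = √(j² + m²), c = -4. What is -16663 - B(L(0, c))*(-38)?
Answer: -15295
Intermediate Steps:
B(H) = H + 2*H² (B(H) = (H² + H²) + H = 2*H² + H = H + 2*H²)
-16663 - B(L(0, c))*(-38) = -16663 - √(0² + (-4)²)*(1 + 2*√(0² + (-4)²))*(-38) = -16663 - √(0 + 16)*(1 + 2*√(0 + 16))*(-38) = -16663 - √16*(1 + 2*√16)*(-38) = -16663 - 4*(1 + 2*4)*(-38) = -16663 - 4*(1 + 8)*(-38) = -16663 - 4*9*(-38) = -16663 - 36*(-38) = -16663 - 1*(-1368) = -16663 + 1368 = -15295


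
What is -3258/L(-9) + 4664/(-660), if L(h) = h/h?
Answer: -48976/15 ≈ -3265.1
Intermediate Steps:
L(h) = 1
-3258/L(-9) + 4664/(-660) = -3258/1 + 4664/(-660) = -3258*1 + 4664*(-1/660) = -3258 - 106/15 = -48976/15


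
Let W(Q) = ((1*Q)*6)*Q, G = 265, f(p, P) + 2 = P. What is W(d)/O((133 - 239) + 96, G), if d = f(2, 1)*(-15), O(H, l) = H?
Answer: -135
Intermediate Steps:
f(p, P) = -2 + P
d = 15 (d = (-2 + 1)*(-15) = -1*(-15) = 15)
W(Q) = 6*Q² (W(Q) = (Q*6)*Q = (6*Q)*Q = 6*Q²)
W(d)/O((133 - 239) + 96, G) = (6*15²)/((133 - 239) + 96) = (6*225)/(-106 + 96) = 1350/(-10) = 1350*(-⅒) = -135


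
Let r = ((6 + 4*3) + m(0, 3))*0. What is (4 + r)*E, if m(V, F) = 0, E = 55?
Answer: 220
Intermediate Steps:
r = 0 (r = ((6 + 4*3) + 0)*0 = ((6 + 12) + 0)*0 = (18 + 0)*0 = 18*0 = 0)
(4 + r)*E = (4 + 0)*55 = 4*55 = 220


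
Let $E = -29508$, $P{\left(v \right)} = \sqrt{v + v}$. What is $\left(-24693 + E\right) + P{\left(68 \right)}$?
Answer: $-54201 + 2 \sqrt{34} \approx -54189.0$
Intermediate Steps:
$P{\left(v \right)} = \sqrt{2} \sqrt{v}$ ($P{\left(v \right)} = \sqrt{2 v} = \sqrt{2} \sqrt{v}$)
$\left(-24693 + E\right) + P{\left(68 \right)} = \left(-24693 - 29508\right) + \sqrt{2} \sqrt{68} = -54201 + \sqrt{2} \cdot 2 \sqrt{17} = -54201 + 2 \sqrt{34}$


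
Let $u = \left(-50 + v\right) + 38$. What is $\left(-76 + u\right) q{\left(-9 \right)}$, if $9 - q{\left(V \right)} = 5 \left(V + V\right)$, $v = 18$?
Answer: $-6930$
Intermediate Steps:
$q{\left(V \right)} = 9 - 10 V$ ($q{\left(V \right)} = 9 - 5 \left(V + V\right) = 9 - 5 \cdot 2 V = 9 - 10 V$)
$u = 6$ ($u = \left(-50 + 18\right) + 38 = -32 + 38 = 6$)
$\left(-76 + u\right) q{\left(-9 \right)} = \left(-76 + 6\right) \left(9 - -90\right) = - 70 \left(9 + 90\right) = \left(-70\right) 99 = -6930$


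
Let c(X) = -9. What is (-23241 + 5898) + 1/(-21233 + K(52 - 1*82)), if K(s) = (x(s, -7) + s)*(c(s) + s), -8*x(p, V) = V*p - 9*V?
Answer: -2598969959/149857 ≈ -17343.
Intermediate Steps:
x(p, V) = 9*V/8 - V*p/8 (x(p, V) = -(V*p - 9*V)/8 = -(-9*V + V*p)/8 = 9*V/8 - V*p/8)
K(s) = (-9 + s)*(-63/8 + 15*s/8) (K(s) = ((1/8)*(-7)*(9 - s) + s)*(-9 + s) = ((-63/8 + 7*s/8) + s)*(-9 + s) = (-63/8 + 15*s/8)*(-9 + s) = (-9 + s)*(-63/8 + 15*s/8))
(-23241 + 5898) + 1/(-21233 + K(52 - 1*82)) = (-23241 + 5898) + 1/(-21233 + (567/8 - 99*(52 - 1*82)/4 + 15*(52 - 1*82)**2/8)) = -17343 + 1/(-21233 + (567/8 - 99*(52 - 82)/4 + 15*(52 - 82)**2/8)) = -17343 + 1/(-21233 + (567/8 - 99/4*(-30) + (15/8)*(-30)**2)) = -17343 + 1/(-21233 + (567/8 + 1485/2 + (15/8)*900)) = -17343 + 1/(-21233 + (567/8 + 1485/2 + 3375/2)) = -17343 + 1/(-21233 + 20007/8) = -17343 + 1/(-149857/8) = -17343 - 8/149857 = -2598969959/149857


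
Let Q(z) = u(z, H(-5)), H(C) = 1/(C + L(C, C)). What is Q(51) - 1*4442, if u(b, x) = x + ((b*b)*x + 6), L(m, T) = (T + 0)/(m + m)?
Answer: -45128/9 ≈ -5014.2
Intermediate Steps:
L(m, T) = T/(2*m) (L(m, T) = T/((2*m)) = T*(1/(2*m)) = T/(2*m))
H(C) = 1/(½ + C) (H(C) = 1/(C + C/(2*C)) = 1/(C + ½) = 1/(½ + C))
u(b, x) = 6 + x + x*b² (u(b, x) = x + (b²*x + 6) = x + (x*b² + 6) = x + (6 + x*b²) = 6 + x + x*b²)
Q(z) = 52/9 - 2*z²/9 (Q(z) = 6 + 2/(1 + 2*(-5)) + (2/(1 + 2*(-5)))*z² = 6 + 2/(1 - 10) + (2/(1 - 10))*z² = 6 + 2/(-9) + (2/(-9))*z² = 6 + 2*(-⅑) + (2*(-⅑))*z² = 6 - 2/9 - 2*z²/9 = 52/9 - 2*z²/9)
Q(51) - 1*4442 = (52/9 - 2/9*51²) - 1*4442 = (52/9 - 2/9*2601) - 4442 = (52/9 - 578) - 4442 = -5150/9 - 4442 = -45128/9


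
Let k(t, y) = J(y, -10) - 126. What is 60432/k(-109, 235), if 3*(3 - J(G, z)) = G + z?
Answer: -10072/33 ≈ -305.21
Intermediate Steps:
J(G, z) = 3 - G/3 - z/3 (J(G, z) = 3 - (G + z)/3 = 3 + (-G/3 - z/3) = 3 - G/3 - z/3)
k(t, y) = -359/3 - y/3 (k(t, y) = (3 - y/3 - ⅓*(-10)) - 126 = (3 - y/3 + 10/3) - 126 = (19/3 - y/3) - 126 = -359/3 - y/3)
60432/k(-109, 235) = 60432/(-359/3 - ⅓*235) = 60432/(-359/3 - 235/3) = 60432/(-198) = 60432*(-1/198) = -10072/33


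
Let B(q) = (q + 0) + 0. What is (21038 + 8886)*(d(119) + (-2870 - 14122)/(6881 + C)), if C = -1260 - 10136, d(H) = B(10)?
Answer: 619845736/1505 ≈ 4.1186e+5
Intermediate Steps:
B(q) = q (B(q) = q + 0 = q)
d(H) = 10
C = -11396
(21038 + 8886)*(d(119) + (-2870 - 14122)/(6881 + C)) = (21038 + 8886)*(10 + (-2870 - 14122)/(6881 - 11396)) = 29924*(10 - 16992/(-4515)) = 29924*(10 - 16992*(-1/4515)) = 29924*(10 + 5664/1505) = 29924*(20714/1505) = 619845736/1505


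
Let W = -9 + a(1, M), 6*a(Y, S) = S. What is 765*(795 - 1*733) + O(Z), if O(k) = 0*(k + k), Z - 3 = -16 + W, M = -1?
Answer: 47430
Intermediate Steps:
a(Y, S) = S/6
W = -55/6 (W = -9 + (⅙)*(-1) = -9 - ⅙ = -55/6 ≈ -9.1667)
Z = -133/6 (Z = 3 + (-16 - 55/6) = 3 - 151/6 = -133/6 ≈ -22.167)
O(k) = 0 (O(k) = 0*(2*k) = 0)
765*(795 - 1*733) + O(Z) = 765*(795 - 1*733) + 0 = 765*(795 - 733) + 0 = 765*62 + 0 = 47430 + 0 = 47430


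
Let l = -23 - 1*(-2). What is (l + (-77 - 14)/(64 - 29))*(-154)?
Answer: 18172/5 ≈ 3634.4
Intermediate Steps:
l = -21 (l = -23 + 2 = -21)
(l + (-77 - 14)/(64 - 29))*(-154) = (-21 + (-77 - 14)/(64 - 29))*(-154) = (-21 - 91/35)*(-154) = (-21 - 91*1/35)*(-154) = (-21 - 13/5)*(-154) = -118/5*(-154) = 18172/5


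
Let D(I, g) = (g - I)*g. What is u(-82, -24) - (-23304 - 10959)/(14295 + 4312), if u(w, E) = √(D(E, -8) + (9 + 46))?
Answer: 34263/18607 + I*√73 ≈ 1.8414 + 8.544*I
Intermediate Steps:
D(I, g) = g*(g - I)
u(w, E) = √(119 + 8*E) (u(w, E) = √(-8*(-8 - E) + (9 + 46)) = √((64 + 8*E) + 55) = √(119 + 8*E))
u(-82, -24) - (-23304 - 10959)/(14295 + 4312) = √(119 + 8*(-24)) - (-23304 - 10959)/(14295 + 4312) = √(119 - 192) - (-34263)/18607 = √(-73) - (-34263)/18607 = I*√73 - 1*(-34263/18607) = I*√73 + 34263/18607 = 34263/18607 + I*√73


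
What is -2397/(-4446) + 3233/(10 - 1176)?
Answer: -18206/8151 ≈ -2.2336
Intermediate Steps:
-2397/(-4446) + 3233/(10 - 1176) = -2397*(-1/4446) + 3233/(-1166) = 799/1482 + 3233*(-1/1166) = 799/1482 - 61/22 = -18206/8151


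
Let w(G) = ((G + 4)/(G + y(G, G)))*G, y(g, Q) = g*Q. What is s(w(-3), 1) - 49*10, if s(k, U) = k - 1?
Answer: -983/2 ≈ -491.50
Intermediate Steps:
y(g, Q) = Q*g
w(G) = G*(4 + G)/(G + G²) (w(G) = ((G + 4)/(G + G*G))*G = ((4 + G)/(G + G²))*G = G*(4 + G)/(G + G²))
s(k, U) = -1 + k
s(w(-3), 1) - 49*10 = (-1 + (4 - 3)/(1 - 3)) - 49*10 = (-1 + 1/(-2)) - 490 = (-1 - ½*1) - 490 = (-1 - ½) - 490 = -3/2 - 490 = -983/2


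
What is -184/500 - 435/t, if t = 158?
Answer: -61643/19750 ≈ -3.1212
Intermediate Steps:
-184/500 - 435/t = -184/500 - 435/158 = -184*1/500 - 435*1/158 = -46/125 - 435/158 = -61643/19750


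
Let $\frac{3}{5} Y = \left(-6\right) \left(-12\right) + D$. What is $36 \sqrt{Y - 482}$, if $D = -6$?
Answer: $72 i \sqrt{93} \approx 694.34 i$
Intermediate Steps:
$Y = 110$ ($Y = \frac{5 \left(\left(-6\right) \left(-12\right) - 6\right)}{3} = \frac{5 \left(72 - 6\right)}{3} = \frac{5}{3} \cdot 66 = 110$)
$36 \sqrt{Y - 482} = 36 \sqrt{110 - 482} = 36 \sqrt{-372} = 36 \cdot 2 i \sqrt{93} = 72 i \sqrt{93}$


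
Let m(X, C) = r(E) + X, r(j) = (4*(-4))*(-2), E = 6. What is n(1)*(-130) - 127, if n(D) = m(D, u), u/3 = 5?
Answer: -4417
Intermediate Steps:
u = 15 (u = 3*5 = 15)
r(j) = 32 (r(j) = -16*(-2) = 32)
m(X, C) = 32 + X
n(D) = 32 + D
n(1)*(-130) - 127 = (32 + 1)*(-130) - 127 = 33*(-130) - 127 = -4290 - 127 = -4417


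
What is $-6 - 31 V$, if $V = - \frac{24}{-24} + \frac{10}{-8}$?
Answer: $\frac{7}{4} \approx 1.75$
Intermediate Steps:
$V = - \frac{1}{4}$ ($V = \left(-24\right) \left(- \frac{1}{24}\right) + 10 \left(- \frac{1}{8}\right) = 1 - \frac{5}{4} = - \frac{1}{4} \approx -0.25$)
$-6 - 31 V = -6 - - \frac{31}{4} = -6 + \frac{31}{4} = \frac{7}{4}$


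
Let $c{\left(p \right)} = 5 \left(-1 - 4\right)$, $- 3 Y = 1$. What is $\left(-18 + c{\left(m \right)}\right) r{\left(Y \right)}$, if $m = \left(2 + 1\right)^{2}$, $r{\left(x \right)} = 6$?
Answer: $-258$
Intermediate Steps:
$Y = - \frac{1}{3}$ ($Y = \left(- \frac{1}{3}\right) 1 = - \frac{1}{3} \approx -0.33333$)
$m = 9$ ($m = 3^{2} = 9$)
$c{\left(p \right)} = -25$ ($c{\left(p \right)} = 5 \left(-5\right) = -25$)
$\left(-18 + c{\left(m \right)}\right) r{\left(Y \right)} = \left(-18 - 25\right) 6 = \left(-43\right) 6 = -258$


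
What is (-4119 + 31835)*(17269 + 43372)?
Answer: 1680725956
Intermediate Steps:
(-4119 + 31835)*(17269 + 43372) = 27716*60641 = 1680725956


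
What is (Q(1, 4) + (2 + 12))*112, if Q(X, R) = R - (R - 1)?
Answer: 1680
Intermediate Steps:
Q(X, R) = 1 (Q(X, R) = R - (-1 + R) = R + (1 - R) = 1)
(Q(1, 4) + (2 + 12))*112 = (1 + (2 + 12))*112 = (1 + 14)*112 = 15*112 = 1680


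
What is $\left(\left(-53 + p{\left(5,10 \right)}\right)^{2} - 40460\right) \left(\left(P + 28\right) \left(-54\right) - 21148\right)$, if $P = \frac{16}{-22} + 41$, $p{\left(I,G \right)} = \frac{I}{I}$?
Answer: $\frac{10314259592}{11} \approx 9.3766 \cdot 10^{8}$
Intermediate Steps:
$p{\left(I,G \right)} = 1$
$P = \frac{443}{11}$ ($P = 16 \left(- \frac{1}{22}\right) + 41 = - \frac{8}{11} + 41 = \frac{443}{11} \approx 40.273$)
$\left(\left(-53 + p{\left(5,10 \right)}\right)^{2} - 40460\right) \left(\left(P + 28\right) \left(-54\right) - 21148\right) = \left(\left(-53 + 1\right)^{2} - 40460\right) \left(\left(\frac{443}{11} + 28\right) \left(-54\right) - 21148\right) = \left(\left(-52\right)^{2} - 40460\right) \left(\frac{751}{11} \left(-54\right) - 21148\right) = \left(2704 - 40460\right) \left(- \frac{40554}{11} - 21148\right) = \left(-37756\right) \left(- \frac{273182}{11}\right) = \frac{10314259592}{11}$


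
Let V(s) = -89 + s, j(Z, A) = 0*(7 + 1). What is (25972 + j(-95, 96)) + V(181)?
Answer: 26064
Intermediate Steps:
j(Z, A) = 0 (j(Z, A) = 0*8 = 0)
(25972 + j(-95, 96)) + V(181) = (25972 + 0) + (-89 + 181) = 25972 + 92 = 26064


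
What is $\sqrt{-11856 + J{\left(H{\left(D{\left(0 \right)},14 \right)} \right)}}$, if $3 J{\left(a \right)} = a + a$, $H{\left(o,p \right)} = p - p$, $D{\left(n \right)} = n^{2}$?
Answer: $4 i \sqrt{741} \approx 108.89 i$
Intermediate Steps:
$H{\left(o,p \right)} = 0$
$J{\left(a \right)} = \frac{2 a}{3}$ ($J{\left(a \right)} = \frac{a + a}{3} = \frac{2 a}{3}$)
$\sqrt{-11856 + J{\left(H{\left(D{\left(0 \right)},14 \right)} \right)}} = \sqrt{-11856 + \frac{2}{3} \cdot 0} = \sqrt{-11856 + 0} = \sqrt{-11856} = 4 i \sqrt{741}$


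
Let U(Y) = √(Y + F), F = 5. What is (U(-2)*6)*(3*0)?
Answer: 0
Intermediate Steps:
U(Y) = √(5 + Y) (U(Y) = √(Y + 5) = √(5 + Y))
(U(-2)*6)*(3*0) = (√(5 - 2)*6)*(3*0) = (√3*6)*0 = (6*√3)*0 = 0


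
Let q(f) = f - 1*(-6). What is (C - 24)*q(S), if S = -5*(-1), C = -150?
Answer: -1914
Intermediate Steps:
S = 5
q(f) = 6 + f (q(f) = f + 6 = 6 + f)
(C - 24)*q(S) = (-150 - 24)*(6 + 5) = -174*11 = -1914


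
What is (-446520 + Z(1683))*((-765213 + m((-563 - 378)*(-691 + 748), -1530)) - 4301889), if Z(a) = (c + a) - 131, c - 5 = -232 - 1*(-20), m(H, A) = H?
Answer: 2279624984325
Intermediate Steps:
c = -207 (c = 5 + (-232 - 1*(-20)) = 5 + (-232 + 20) = 5 - 212 = -207)
Z(a) = -338 + a (Z(a) = (-207 + a) - 131 = -338 + a)
(-446520 + Z(1683))*((-765213 + m((-563 - 378)*(-691 + 748), -1530)) - 4301889) = (-446520 + (-338 + 1683))*((-765213 + (-563 - 378)*(-691 + 748)) - 4301889) = (-446520 + 1345)*((-765213 - 941*57) - 4301889) = -445175*((-765213 - 53637) - 4301889) = -445175*(-818850 - 4301889) = -445175*(-5120739) = 2279624984325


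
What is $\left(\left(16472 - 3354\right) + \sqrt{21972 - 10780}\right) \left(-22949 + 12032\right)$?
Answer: $-143209206 - 21834 \sqrt{2798} \approx -1.4436 \cdot 10^{8}$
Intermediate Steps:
$\left(\left(16472 - 3354\right) + \sqrt{21972 - 10780}\right) \left(-22949 + 12032\right) = \left(13118 + \sqrt{11192}\right) \left(-10917\right) = \left(13118 + 2 \sqrt{2798}\right) \left(-10917\right) = -143209206 - 21834 \sqrt{2798}$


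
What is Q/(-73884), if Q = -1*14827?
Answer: 14827/73884 ≈ 0.20068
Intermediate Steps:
Q = -14827
Q/(-73884) = -14827/(-73884) = -14827*(-1/73884) = 14827/73884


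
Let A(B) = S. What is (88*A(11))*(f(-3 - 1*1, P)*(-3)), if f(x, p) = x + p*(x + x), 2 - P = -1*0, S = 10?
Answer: 52800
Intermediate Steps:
P = 2 (P = 2 - (-1)*0 = 2 - 1*0 = 2 + 0 = 2)
f(x, p) = x + 2*p*x (f(x, p) = x + p*(2*x) = x + 2*p*x)
A(B) = 10
(88*A(11))*(f(-3 - 1*1, P)*(-3)) = (88*10)*(((-3 - 1*1)*(1 + 2*2))*(-3)) = 880*(((-3 - 1)*(1 + 4))*(-3)) = 880*(-4*5*(-3)) = 880*(-20*(-3)) = 880*60 = 52800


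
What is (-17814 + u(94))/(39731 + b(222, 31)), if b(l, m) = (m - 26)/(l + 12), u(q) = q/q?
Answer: -4168242/9297059 ≈ -0.44834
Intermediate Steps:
u(q) = 1
b(l, m) = (-26 + m)/(12 + l)
(-17814 + u(94))/(39731 + b(222, 31)) = (-17814 + 1)/(39731 + (-26 + 31)/(12 + 222)) = -17813/(39731 + 5/234) = -17813/9297059/234 = -17813*234/9297059 = -4168242/9297059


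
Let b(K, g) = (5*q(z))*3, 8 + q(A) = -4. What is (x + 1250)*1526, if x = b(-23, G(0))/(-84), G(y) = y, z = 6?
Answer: 1910770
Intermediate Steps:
q(A) = -12 (q(A) = -8 - 4 = -12)
b(K, g) = -180 (b(K, g) = (5*(-12))*3 = -60*3 = -180)
x = 15/7 (x = -180/(-84) = -180*(-1/84) = 15/7 ≈ 2.1429)
(x + 1250)*1526 = (15/7 + 1250)*1526 = (8765/7)*1526 = 1910770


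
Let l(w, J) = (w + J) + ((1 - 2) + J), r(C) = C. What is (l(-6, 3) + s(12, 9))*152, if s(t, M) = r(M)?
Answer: 1216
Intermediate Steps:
s(t, M) = M
l(w, J) = -1 + w + 2*J (l(w, J) = (J + w) + (-1 + J) = -1 + w + 2*J)
(l(-6, 3) + s(12, 9))*152 = ((-1 - 6 + 2*3) + 9)*152 = ((-1 - 6 + 6) + 9)*152 = (-1 + 9)*152 = 8*152 = 1216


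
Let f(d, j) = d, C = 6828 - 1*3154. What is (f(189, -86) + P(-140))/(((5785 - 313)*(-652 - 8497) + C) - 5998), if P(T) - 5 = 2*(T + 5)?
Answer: 19/12516413 ≈ 1.5180e-6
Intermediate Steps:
C = 3674 (C = 6828 - 3154 = 3674)
P(T) = 15 + 2*T (P(T) = 5 + 2*(T + 5) = 5 + 2*(5 + T) = 5 + (10 + 2*T) = 15 + 2*T)
(f(189, -86) + P(-140))/(((5785 - 313)*(-652 - 8497) + C) - 5998) = (189 + (15 + 2*(-140)))/(((5785 - 313)*(-652 - 8497) + 3674) - 5998) = (189 + (15 - 280))/((5472*(-9149) + 3674) - 5998) = (189 - 265)/((-50063328 + 3674) - 5998) = -76/(-50059654 - 5998) = -76/(-50065652) = -76*(-1/50065652) = 19/12516413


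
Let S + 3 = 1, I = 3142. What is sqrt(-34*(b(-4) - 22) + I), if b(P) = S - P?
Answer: 7*sqrt(78) ≈ 61.822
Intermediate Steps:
S = -2 (S = -3 + 1 = -2)
b(P) = -2 - P
sqrt(-34*(b(-4) - 22) + I) = sqrt(-34*((-2 - 1*(-4)) - 22) + 3142) = sqrt(-34*((-2 + 4) - 22) + 3142) = sqrt(-34*(2 - 22) + 3142) = sqrt(-34*(-20) + 3142) = sqrt(680 + 3142) = sqrt(3822) = 7*sqrt(78)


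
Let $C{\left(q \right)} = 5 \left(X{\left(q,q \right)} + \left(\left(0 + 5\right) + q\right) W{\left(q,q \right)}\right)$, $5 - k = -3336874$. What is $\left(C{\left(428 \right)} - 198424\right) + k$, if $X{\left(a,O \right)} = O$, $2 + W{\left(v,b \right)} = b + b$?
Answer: $4989505$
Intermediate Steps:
$W{\left(v,b \right)} = -2 + 2 b$ ($W{\left(v,b \right)} = -2 + \left(b + b\right) = -2 + 2 b$)
$k = 3336879$ ($k = 5 - -3336874 = 5 + 3336874 = 3336879$)
$C{\left(q \right)} = 5 q + 5 \left(-2 + 2 q\right) \left(5 + q\right)$ ($C{\left(q \right)} = 5 \left(q + \left(\left(0 + 5\right) + q\right) \left(-2 + 2 q\right)\right) = 5 \left(q + \left(5 + q\right) \left(-2 + 2 q\right)\right) = 5 \left(q + \left(-2 + 2 q\right) \left(5 + q\right)\right) = 5 q + 5 \left(-2 + 2 q\right) \left(5 + q\right)$)
$\left(C{\left(428 \right)} - 198424\right) + k = \left(\left(-50 + 10 \cdot 428^{2} + 45 \cdot 428\right) - 198424\right) + 3336879 = \left(\left(-50 + 10 \cdot 183184 + 19260\right) - 198424\right) + 3336879 = \left(\left(-50 + 1831840 + 19260\right) - 198424\right) + 3336879 = \left(1851050 - 198424\right) + 3336879 = 1652626 + 3336879 = 4989505$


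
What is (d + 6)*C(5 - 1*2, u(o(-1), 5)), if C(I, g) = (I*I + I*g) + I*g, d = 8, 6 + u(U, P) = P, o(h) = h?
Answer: 42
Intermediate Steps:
u(U, P) = -6 + P
C(I, g) = I² + 2*I*g (C(I, g) = (I² + I*g) + I*g = I² + 2*I*g)
(d + 6)*C(5 - 1*2, u(o(-1), 5)) = (8 + 6)*((5 - 1*2)*((5 - 1*2) + 2*(-6 + 5))) = 14*((5 - 2)*((5 - 2) + 2*(-1))) = 14*(3*(3 - 2)) = 14*(3*1) = 14*3 = 42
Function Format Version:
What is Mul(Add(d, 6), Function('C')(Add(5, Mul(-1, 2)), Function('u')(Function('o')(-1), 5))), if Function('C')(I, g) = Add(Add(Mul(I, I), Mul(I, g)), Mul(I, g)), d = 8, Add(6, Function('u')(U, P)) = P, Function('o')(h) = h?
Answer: 42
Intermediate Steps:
Function('u')(U, P) = Add(-6, P)
Function('C')(I, g) = Add(Pow(I, 2), Mul(2, I, g)) (Function('C')(I, g) = Add(Add(Pow(I, 2), Mul(I, g)), Mul(I, g)) = Add(Pow(I, 2), Mul(2, I, g)))
Mul(Add(d, 6), Function('C')(Add(5, Mul(-1, 2)), Function('u')(Function('o')(-1), 5))) = Mul(Add(8, 6), Mul(Add(5, Mul(-1, 2)), Add(Add(5, Mul(-1, 2)), Mul(2, Add(-6, 5))))) = Mul(14, Mul(Add(5, -2), Add(Add(5, -2), Mul(2, -1)))) = Mul(14, Mul(3, Add(3, -2))) = Mul(14, Mul(3, 1)) = Mul(14, 3) = 42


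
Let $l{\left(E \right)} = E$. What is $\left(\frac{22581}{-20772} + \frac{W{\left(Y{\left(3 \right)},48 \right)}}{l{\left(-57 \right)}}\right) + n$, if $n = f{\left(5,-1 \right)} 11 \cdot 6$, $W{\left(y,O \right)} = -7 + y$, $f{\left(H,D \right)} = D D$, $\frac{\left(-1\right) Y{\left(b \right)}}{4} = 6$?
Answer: $\frac{8611231}{131556} \approx 65.457$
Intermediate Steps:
$Y{\left(b \right)} = -24$ ($Y{\left(b \right)} = \left(-4\right) 6 = -24$)
$f{\left(H,D \right)} = D^{2}$
$n = 66$ ($n = \left(-1\right)^{2} \cdot 11 \cdot 6 = 1 \cdot 11 \cdot 6 = 11 \cdot 6 = 66$)
$\left(\frac{22581}{-20772} + \frac{W{\left(Y{\left(3 \right)},48 \right)}}{l{\left(-57 \right)}}\right) + n = \left(\frac{22581}{-20772} + \frac{-7 - 24}{-57}\right) + 66 = \left(22581 \left(- \frac{1}{20772}\right) - - \frac{31}{57}\right) + 66 = \left(- \frac{2509}{2308} + \frac{31}{57}\right) + 66 = - \frac{71465}{131556} + 66 = \frac{8611231}{131556}$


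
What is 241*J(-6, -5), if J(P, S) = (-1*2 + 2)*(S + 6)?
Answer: 0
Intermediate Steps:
J(P, S) = 0 (J(P, S) = (-2 + 2)*(6 + S) = 0*(6 + S) = 0)
241*J(-6, -5) = 241*0 = 0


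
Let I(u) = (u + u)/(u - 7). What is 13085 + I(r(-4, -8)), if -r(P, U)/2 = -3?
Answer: 13073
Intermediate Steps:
r(P, U) = 6 (r(P, U) = -2*(-3) = 6)
I(u) = 2*u/(-7 + u) (I(u) = (2*u)/(-7 + u) = 2*u/(-7 + u))
13085 + I(r(-4, -8)) = 13085 + 2*6/(-7 + 6) = 13085 + 2*6/(-1) = 13085 + 2*6*(-1) = 13085 - 12 = 13073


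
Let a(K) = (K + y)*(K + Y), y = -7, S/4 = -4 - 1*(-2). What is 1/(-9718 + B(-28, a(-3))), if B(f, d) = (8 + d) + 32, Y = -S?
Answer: -1/9728 ≈ -0.00010280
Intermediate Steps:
S = -8 (S = 4*(-4 - 1*(-2)) = 4*(-4 + 2) = 4*(-2) = -8)
Y = 8 (Y = -1*(-8) = 8)
a(K) = (-7 + K)*(8 + K) (a(K) = (K - 7)*(K + 8) = (-7 + K)*(8 + K))
B(f, d) = 40 + d
1/(-9718 + B(-28, a(-3))) = 1/(-9718 + (40 + (-56 - 3 + (-3)**2))) = 1/(-9718 + (40 + (-56 - 3 + 9))) = 1/(-9718 + (40 - 50)) = 1/(-9718 - 10) = 1/(-9728) = -1/9728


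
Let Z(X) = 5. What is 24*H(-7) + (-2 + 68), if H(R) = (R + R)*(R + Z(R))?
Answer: 738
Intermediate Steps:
H(R) = 2*R*(5 + R) (H(R) = (R + R)*(R + 5) = (2*R)*(5 + R) = 2*R*(5 + R))
24*H(-7) + (-2 + 68) = 24*(2*(-7)*(5 - 7)) + (-2 + 68) = 24*(2*(-7)*(-2)) + 66 = 24*28 + 66 = 672 + 66 = 738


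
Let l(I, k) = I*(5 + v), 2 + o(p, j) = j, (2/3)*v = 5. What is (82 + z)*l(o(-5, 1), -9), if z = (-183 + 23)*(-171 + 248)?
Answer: 152975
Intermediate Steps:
v = 15/2 (v = (3/2)*5 = 15/2 ≈ 7.5000)
o(p, j) = -2 + j
z = -12320 (z = -160*77 = -12320)
l(I, k) = 25*I/2 (l(I, k) = I*(5 + 15/2) = I*(25/2) = 25*I/2)
(82 + z)*l(o(-5, 1), -9) = (82 - 12320)*(25*(-2 + 1)/2) = -152975*(-1) = -12238*(-25/2) = 152975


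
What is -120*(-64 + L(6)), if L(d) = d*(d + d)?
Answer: -960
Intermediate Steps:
L(d) = 2*d² (L(d) = d*(2*d) = 2*d²)
-120*(-64 + L(6)) = -120*(-64 + 2*6²) = -120*(-64 + 2*36) = -120*(-64 + 72) = -120*8 = -960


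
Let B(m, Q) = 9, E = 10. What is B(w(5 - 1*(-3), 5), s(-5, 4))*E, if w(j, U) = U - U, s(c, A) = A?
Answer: 90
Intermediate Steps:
w(j, U) = 0
B(w(5 - 1*(-3), 5), s(-5, 4))*E = 9*10 = 90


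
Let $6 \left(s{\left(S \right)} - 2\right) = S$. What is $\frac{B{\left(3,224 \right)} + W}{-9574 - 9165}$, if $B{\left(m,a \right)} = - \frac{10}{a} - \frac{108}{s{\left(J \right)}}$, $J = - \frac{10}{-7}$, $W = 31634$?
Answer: $- \frac{166267125}{98642096} \approx -1.6856$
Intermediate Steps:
$J = \frac{10}{7}$ ($J = \left(-10\right) \left(- \frac{1}{7}\right) = \frac{10}{7} \approx 1.4286$)
$s{\left(S \right)} = 2 + \frac{S}{6}$
$B{\left(m,a \right)} = - \frac{2268}{47} - \frac{10}{a}$ ($B{\left(m,a \right)} = - \frac{10}{a} - \frac{108}{2 + \frac{1}{6} \cdot \frac{10}{7}} = - \frac{10}{a} - \frac{108}{2 + \frac{5}{21}} = - \frac{10}{a} - \frac{108}{\frac{47}{21}} = - \frac{10}{a} - \frac{2268}{47} = - \frac{2268}{47} - \frac{10}{a}$)
$\frac{B{\left(3,224 \right)} + W}{-9574 - 9165} = \frac{\left(- \frac{2268}{47} - \frac{10}{224}\right) + 31634}{-9574 - 9165} = \frac{\left(- \frac{2268}{47} - \frac{5}{112}\right) + 31634}{-18739} = \left(\left(- \frac{2268}{47} - \frac{5}{112}\right) + 31634\right) \left(- \frac{1}{18739}\right) = \left(- \frac{254251}{5264} + 31634\right) \left(- \frac{1}{18739}\right) = \frac{166267125}{5264} \left(- \frac{1}{18739}\right) = - \frac{166267125}{98642096}$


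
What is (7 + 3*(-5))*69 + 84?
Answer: -468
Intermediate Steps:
(7 + 3*(-5))*69 + 84 = (7 - 15)*69 + 84 = -8*69 + 84 = -552 + 84 = -468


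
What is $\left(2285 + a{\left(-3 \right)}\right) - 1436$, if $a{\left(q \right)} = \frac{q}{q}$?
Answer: $850$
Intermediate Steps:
$a{\left(q \right)} = 1$
$\left(2285 + a{\left(-3 \right)}\right) - 1436 = \left(2285 + 1\right) - 1436 = 2286 - 1436 = 850$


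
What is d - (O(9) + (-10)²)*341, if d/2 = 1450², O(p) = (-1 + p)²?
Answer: 4149076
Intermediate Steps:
d = 4205000 (d = 2*1450² = 2*2102500 = 4205000)
d - (O(9) + (-10)²)*341 = 4205000 - ((-1 + 9)² + (-10)²)*341 = 4205000 - (8² + 100)*341 = 4205000 - (64 + 100)*341 = 4205000 - 164*341 = 4205000 - 1*55924 = 4205000 - 55924 = 4149076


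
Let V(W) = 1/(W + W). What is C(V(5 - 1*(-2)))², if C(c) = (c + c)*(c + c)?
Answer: 1/2401 ≈ 0.00041649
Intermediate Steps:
V(W) = 1/(2*W)
C(c) = 4*c² (C(c) = (2*c)*(2*c) = 4*c²)
C(V(5 - 1*(-2)))² = (4*(1/(2*(5 - 1*(-2))))²)² = (4*(1/(2*(5 + 2)))²)² = (4*((½)/7)²)² = (4*((½)*(⅐))²)² = (4*(1/14)²)² = (4*(1/196))² = (1/49)² = 1/2401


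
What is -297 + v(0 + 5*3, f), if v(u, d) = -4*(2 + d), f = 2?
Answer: -313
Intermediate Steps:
v(u, d) = -8 - 4*d
-297 + v(0 + 5*3, f) = -297 + (-8 - 4*2) = -297 + (-8 - 8) = -297 - 16 = -313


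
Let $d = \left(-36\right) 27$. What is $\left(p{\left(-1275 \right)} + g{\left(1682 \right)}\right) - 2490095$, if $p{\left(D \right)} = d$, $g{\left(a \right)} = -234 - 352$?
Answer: $-2491653$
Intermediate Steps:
$g{\left(a \right)} = -586$ ($g{\left(a \right)} = -234 - 352 = -586$)
$d = -972$
$p{\left(D \right)} = -972$
$\left(p{\left(-1275 \right)} + g{\left(1682 \right)}\right) - 2490095 = \left(-972 - 586\right) - 2490095 = -1558 - 2490095 = -2491653$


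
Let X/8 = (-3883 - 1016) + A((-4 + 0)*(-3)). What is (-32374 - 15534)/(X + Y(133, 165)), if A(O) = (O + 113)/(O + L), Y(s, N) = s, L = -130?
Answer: 403796/329283 ≈ 1.2263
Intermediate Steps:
A(O) = (113 + O)/(-130 + O) (A(O) = (O + 113)/(O - 130) = (113 + O)/(-130 + O))
X = -2312828/59 (X = 8*((-3883 - 1016) + (113 + (-4 + 0)*(-3))/(-130 + (-4 + 0)*(-3))) = 8*(-4899 + (113 - 4*(-3))/(-130 - 4*(-3))) = 8*(-4899 + (113 + 12)/(-130 + 12)) = 8*(-4899 + 125/(-118)) = 8*(-4899 - 1/118*125) = 8*(-4899 - 125/118) = 8*(-578207/118) = -2312828/59 ≈ -39201.)
(-32374 - 15534)/(X + Y(133, 165)) = (-32374 - 15534)/(-2312828/59 + 133) = -47908/(-2304981/59) = -47908*(-59/2304981) = 403796/329283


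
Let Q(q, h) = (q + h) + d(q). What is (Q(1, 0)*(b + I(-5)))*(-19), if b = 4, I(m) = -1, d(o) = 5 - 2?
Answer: -228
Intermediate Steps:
d(o) = 3
Q(q, h) = 3 + h + q (Q(q, h) = (q + h) + 3 = (h + q) + 3 = 3 + h + q)
(Q(1, 0)*(b + I(-5)))*(-19) = ((3 + 0 + 1)*(4 - 1))*(-19) = (4*3)*(-19) = 12*(-19) = -228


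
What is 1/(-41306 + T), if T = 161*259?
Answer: 1/393 ≈ 0.0025445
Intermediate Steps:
T = 41699
1/(-41306 + T) = 1/(-41306 + 41699) = 1/393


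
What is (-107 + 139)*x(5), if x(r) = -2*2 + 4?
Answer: 0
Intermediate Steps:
x(r) = 0 (x(r) = -4 + 4 = 0)
(-107 + 139)*x(5) = (-107 + 139)*0 = 32*0 = 0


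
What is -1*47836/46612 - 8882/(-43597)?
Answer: -417874577/508035841 ≈ -0.82253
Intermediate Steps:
-1*47836/46612 - 8882/(-43597) = -47836*1/46612 - 8882*(-1/43597) = -11959/11653 + 8882/43597 = -417874577/508035841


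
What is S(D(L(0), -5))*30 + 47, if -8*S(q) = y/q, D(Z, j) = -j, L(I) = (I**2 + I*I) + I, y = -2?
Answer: 97/2 ≈ 48.500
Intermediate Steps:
L(I) = I + 2*I**2 (L(I) = (I**2 + I**2) + I = 2*I**2 + I = I + 2*I**2)
S(q) = 1/(4*q) (S(q) = -(-1)/(4*q) = 1/(4*q))
S(D(L(0), -5))*30 + 47 = (1/(4*((-1*(-5)))))*30 + 47 = ((1/4)/5)*30 + 47 = ((1/4)*(1/5))*30 + 47 = (1/20)*30 + 47 = 3/2 + 47 = 97/2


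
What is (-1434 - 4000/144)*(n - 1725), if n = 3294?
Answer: -6880588/3 ≈ -2.2935e+6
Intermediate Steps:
(-1434 - 4000/144)*(n - 1725) = (-1434 - 4000/144)*(3294 - 1725) = (-1434 - 4000*1/144)*1569 = (-1434 - 250/9)*1569 = -13156/9*1569 = -6880588/3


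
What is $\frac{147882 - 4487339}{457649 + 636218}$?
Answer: $- \frac{4339457}{1093867} \approx -3.9671$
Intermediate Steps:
$\frac{147882 - 4487339}{457649 + 636218} = - \frac{4339457}{1093867}$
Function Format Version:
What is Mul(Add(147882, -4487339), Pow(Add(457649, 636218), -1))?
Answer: Rational(-4339457, 1093867) ≈ -3.9671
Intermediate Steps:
Mul(Add(147882, -4487339), Pow(Add(457649, 636218), -1)) = Mul(-4339457, Pow(1093867, -1)) = Mul(-4339457, Rational(1, 1093867)) = Rational(-4339457, 1093867)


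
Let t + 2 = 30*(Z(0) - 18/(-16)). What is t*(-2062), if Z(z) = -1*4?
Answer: 363943/2 ≈ 1.8197e+5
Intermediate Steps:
Z(z) = -4
t = -353/4 (t = -2 + 30*(-4 - 18/(-16)) = -2 + 30*(-4 - 18*(-1/16)) = -2 + 30*(-4 + 9/8) = -2 + 30*(-23/8) = -2 - 345/4 = -353/4 ≈ -88.250)
t*(-2062) = -353/4*(-2062) = 363943/2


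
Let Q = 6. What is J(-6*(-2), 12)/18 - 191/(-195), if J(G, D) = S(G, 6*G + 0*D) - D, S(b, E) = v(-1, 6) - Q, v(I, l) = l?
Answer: 61/195 ≈ 0.31282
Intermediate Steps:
S(b, E) = 0 (S(b, E) = 6 - 1*6 = 6 - 6 = 0)
J(G, D) = -D (J(G, D) = 0 - D = -D)
J(-6*(-2), 12)/18 - 191/(-195) = -1*12/18 - 191/(-195) = -12*1/18 - 191*(-1/195) = -2/3 + 191/195 = 61/195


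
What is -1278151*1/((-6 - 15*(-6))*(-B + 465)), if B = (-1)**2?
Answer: -182593/5568 ≈ -32.793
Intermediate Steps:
B = 1
-1278151*1/((-6 - 15*(-6))*(-B + 465)) = -1278151*1/((-6 - 15*(-6))*(-1*1 + 465)) = -1278151*1/((-1 + 465)*(-6 + 90)) = -1278151/(464*84) = -1278151/38976 = -1278151*1/38976 = -182593/5568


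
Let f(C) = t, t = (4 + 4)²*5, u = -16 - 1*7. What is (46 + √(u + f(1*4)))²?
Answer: 2413 + 276*√33 ≈ 3998.5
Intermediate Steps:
u = -23 (u = -16 - 7 = -23)
t = 320 (t = 8²*5 = 64*5 = 320)
f(C) = 320
(46 + √(u + f(1*4)))² = (46 + √(-23 + 320))² = (46 + √297)² = (46 + 3*√33)²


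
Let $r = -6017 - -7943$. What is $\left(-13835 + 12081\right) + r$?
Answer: $172$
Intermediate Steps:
$r = 1926$ ($r = -6017 + 7943 = 1926$)
$\left(-13835 + 12081\right) + r = \left(-13835 + 12081\right) + 1926 = -1754 + 1926 = 172$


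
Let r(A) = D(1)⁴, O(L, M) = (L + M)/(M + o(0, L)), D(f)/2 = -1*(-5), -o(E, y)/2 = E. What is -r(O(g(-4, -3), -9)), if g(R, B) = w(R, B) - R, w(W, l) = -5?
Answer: -10000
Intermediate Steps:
o(E, y) = -2*E
D(f) = 10 (D(f) = 2*(-1*(-5)) = 2*5 = 10)
g(R, B) = -5 - R
O(L, M) = (L + M)/M (O(L, M) = (L + M)/(M - 2*0) = (L + M)/(M + 0) = (L + M)/M)
r(A) = 10000 (r(A) = 10⁴ = 10000)
-r(O(g(-4, -3), -9)) = -1*10000 = -10000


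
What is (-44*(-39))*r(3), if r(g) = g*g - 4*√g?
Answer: 15444 - 6864*√3 ≈ 3555.2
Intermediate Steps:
r(g) = g² - 4*√g
(-44*(-39))*r(3) = (-44*(-39))*(3² - 4*√3) = 1716*(9 - 4*√3) = 15444 - 6864*√3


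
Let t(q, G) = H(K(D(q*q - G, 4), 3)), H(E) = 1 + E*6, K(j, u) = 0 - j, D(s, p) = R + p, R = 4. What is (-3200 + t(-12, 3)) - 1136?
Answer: -4383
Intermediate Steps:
D(s, p) = 4 + p
K(j, u) = -j
H(E) = 1 + 6*E
t(q, G) = -47 (t(q, G) = 1 + 6*(-(4 + 4)) = 1 + 6*(-1*8) = 1 + 6*(-8) = 1 - 48 = -47)
(-3200 + t(-12, 3)) - 1136 = (-3200 - 47) - 1136 = -3247 - 1136 = -4383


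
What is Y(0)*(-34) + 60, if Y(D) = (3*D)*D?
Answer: 60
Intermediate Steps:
Y(D) = 3*D²
Y(0)*(-34) + 60 = (3*0²)*(-34) + 60 = (3*0)*(-34) + 60 = 0*(-34) + 60 = 0 + 60 = 60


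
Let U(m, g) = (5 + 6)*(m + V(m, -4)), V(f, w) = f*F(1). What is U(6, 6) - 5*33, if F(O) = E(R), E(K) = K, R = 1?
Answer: -33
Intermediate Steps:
F(O) = 1
V(f, w) = f (V(f, w) = f*1 = f)
U(m, g) = 22*m (U(m, g) = (5 + 6)*(m + m) = 11*(2*m) = 22*m)
U(6, 6) - 5*33 = 22*6 - 5*33 = 132 - 165 = -33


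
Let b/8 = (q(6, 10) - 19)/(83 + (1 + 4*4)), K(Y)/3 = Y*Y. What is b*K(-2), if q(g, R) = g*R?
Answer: 984/25 ≈ 39.360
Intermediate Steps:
q(g, R) = R*g
K(Y) = 3*Y² (K(Y) = 3*(Y*Y) = 3*Y²)
b = 82/25 (b = 8*((10*6 - 19)/(83 + (1 + 4*4))) = 8*((60 - 19)/(83 + (1 + 16))) = 8*(41/(83 + 17)) = 8*(41/100) = 82/25 ≈ 3.2800)
b*K(-2) = 82*(3*(-2)²)/25 = 82*(3*4)/25 = (82/25)*12 = 984/25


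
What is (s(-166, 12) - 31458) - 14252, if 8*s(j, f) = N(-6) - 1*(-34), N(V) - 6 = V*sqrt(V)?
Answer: -45705 - 3*I*sqrt(6)/4 ≈ -45705.0 - 1.8371*I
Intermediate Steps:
N(V) = 6 + V**(3/2) (N(V) = 6 + V*sqrt(V) = 6 + V**(3/2))
s(j, f) = 5 - 3*I*sqrt(6)/4 (s(j, f) = ((6 + (-6)**(3/2)) - 1*(-34))/8 = ((6 - 6*I*sqrt(6)) + 34)/8 = (40 - 6*I*sqrt(6))/8 = 5 - 3*I*sqrt(6)/4)
(s(-166, 12) - 31458) - 14252 = ((5 - 3*I*sqrt(6)/4) - 31458) - 14252 = (-31453 - 3*I*sqrt(6)/4) - 14252 = -45705 - 3*I*sqrt(6)/4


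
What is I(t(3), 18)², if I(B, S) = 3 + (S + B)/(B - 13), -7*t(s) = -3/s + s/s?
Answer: 441/169 ≈ 2.6095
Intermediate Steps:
t(s) = -⅐ + 3/(7*s) (t(s) = -(-3/s + s/s)/7 = -(-3/s + 1)/7 = -(1 - 3/s)/7 = -⅐ + 3/(7*s))
I(B, S) = 3 + (B + S)/(-13 + B)
I(t(3), 18)² = ((-39 + 18 + 4*((⅐)*(3 - 1*3)/3))/(-13 + (⅐)*(3 - 1*3)/3))² = ((-39 + 18 + 4*((⅐)*(⅓)*(3 - 3)))/(-13 + (⅐)*(⅓)*(3 - 3)))² = ((-39 + 18 + 4*((⅐)*(⅓)*0))/(-13 + (⅐)*(⅓)*0))² = ((-39 + 18 + 4*0)/(-13 + 0))² = ((-39 + 18 + 0)/(-13))² = (-1/13*(-21))² = (21/13)² = 441/169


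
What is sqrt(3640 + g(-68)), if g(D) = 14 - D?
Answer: sqrt(3722) ≈ 61.008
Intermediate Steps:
sqrt(3640 + g(-68)) = sqrt(3640 + (14 - 1*(-68))) = sqrt(3640 + (14 + 68)) = sqrt(3640 + 82) = sqrt(3722)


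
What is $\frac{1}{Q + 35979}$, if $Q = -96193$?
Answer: $- \frac{1}{60214} \approx -1.6607 \cdot 10^{-5}$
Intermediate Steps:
$\frac{1}{Q + 35979} = \frac{1}{-96193 + 35979} = \frac{1}{-60214} = - \frac{1}{60214}$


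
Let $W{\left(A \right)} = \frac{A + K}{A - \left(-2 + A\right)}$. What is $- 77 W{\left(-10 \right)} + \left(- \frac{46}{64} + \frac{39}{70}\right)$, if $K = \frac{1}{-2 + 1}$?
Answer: $\frac{474139}{1120} \approx 423.34$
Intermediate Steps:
$K = -1$ ($K = \frac{1}{-1} = -1$)
$W{\left(A \right)} = - \frac{1}{2} + \frac{A}{2}$ ($W{\left(A \right)} = \frac{A - 1}{A - \left(-2 + A\right)} = \frac{-1 + A}{2} = \left(-1 + A\right) \frac{1}{2} = - \frac{1}{2} + \frac{A}{2}$)
$- 77 W{\left(-10 \right)} + \left(- \frac{46}{64} + \frac{39}{70}\right) = - 77 \left(- \frac{1}{2} + \frac{1}{2} \left(-10\right)\right) + \left(- \frac{46}{64} + \frac{39}{70}\right) = - 77 \left(- \frac{1}{2} - 5\right) + \left(\left(-46\right) \frac{1}{64} + 39 \cdot \frac{1}{70}\right) = \left(-77\right) \left(- \frac{11}{2}\right) + \left(- \frac{23}{32} + \frac{39}{70}\right) = \frac{847}{2} - \frac{181}{1120} = \frac{474139}{1120}$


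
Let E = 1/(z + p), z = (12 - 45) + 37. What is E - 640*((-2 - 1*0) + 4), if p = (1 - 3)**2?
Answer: -10239/8 ≈ -1279.9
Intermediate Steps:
z = 4 (z = -33 + 37 = 4)
p = 4 (p = (-2)**2 = 4)
E = 1/8 (E = 1/(4 + 4) = 1/8 ≈ 0.12500)
E - 640*((-2 - 1*0) + 4) = 1/8 - 640*((-2 - 1*0) + 4) = 1/8 - 640*((-2 + 0) + 4) = 1/8 - 640*(-2 + 4) = 1/8 - 640*2 = 1/8 - 128*10 = 1/8 - 1280 = -10239/8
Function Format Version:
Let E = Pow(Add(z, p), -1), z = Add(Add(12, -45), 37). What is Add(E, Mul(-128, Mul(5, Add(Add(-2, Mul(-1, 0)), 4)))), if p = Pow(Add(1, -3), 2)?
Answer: Rational(-10239, 8) ≈ -1279.9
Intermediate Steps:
z = 4 (z = Add(-33, 37) = 4)
p = 4 (p = Pow(-2, 2) = 4)
E = Rational(1, 8) (E = Pow(Add(4, 4), -1) = Pow(8, -1) = Rational(1, 8) ≈ 0.12500)
Add(E, Mul(-128, Mul(5, Add(Add(-2, Mul(-1, 0)), 4)))) = Add(Rational(1, 8), Mul(-128, Mul(5, Add(Add(-2, Mul(-1, 0)), 4)))) = Add(Rational(1, 8), Mul(-128, Mul(5, Add(Add(-2, 0), 4)))) = Add(Rational(1, 8), Mul(-128, Mul(5, Add(-2, 4)))) = Add(Rational(1, 8), Mul(-128, Mul(5, 2))) = Add(Rational(1, 8), Mul(-128, 10)) = Add(Rational(1, 8), -1280) = Rational(-10239, 8)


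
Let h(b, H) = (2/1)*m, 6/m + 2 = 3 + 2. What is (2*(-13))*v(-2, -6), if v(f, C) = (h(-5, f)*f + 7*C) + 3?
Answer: 1222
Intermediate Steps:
m = 2 (m = 6/(-2 + (3 + 2)) = 6/(-2 + 5) = 6/3 = 6*(⅓) = 2)
h(b, H) = 4 (h(b, H) = (2/1)*2 = (2*1)*2 = 2*2 = 4)
v(f, C) = 3 + 4*f + 7*C (v(f, C) = (4*f + 7*C) + 3 = 3 + 4*f + 7*C)
(2*(-13))*v(-2, -6) = (2*(-13))*(3 + 4*(-2) + 7*(-6)) = -26*(3 - 8 - 42) = -26*(-47) = 1222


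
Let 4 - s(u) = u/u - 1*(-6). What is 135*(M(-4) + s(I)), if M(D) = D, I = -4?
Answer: -945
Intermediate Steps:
s(u) = -3 (s(u) = 4 - (u/u - 1*(-6)) = 4 - (1 + 6) = 4 - 1*7 = 4 - 7 = -3)
135*(M(-4) + s(I)) = 135*(-4 - 3) = 135*(-7) = -945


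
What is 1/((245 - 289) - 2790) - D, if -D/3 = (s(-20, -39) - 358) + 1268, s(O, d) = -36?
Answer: 7430747/2834 ≈ 2622.0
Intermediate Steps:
D = -2622 (D = -3*((-36 - 358) + 1268) = -3*(-394 + 1268) = -3*874 = -2622)
1/((245 - 289) - 2790) - D = 1/((245 - 289) - 2790) - 1*(-2622) = 1/(-44 - 2790) + 2622 = 1/(-2834) + 2622 = -1/2834 + 2622 = 7430747/2834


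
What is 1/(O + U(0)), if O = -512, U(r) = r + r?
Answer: -1/512 ≈ -0.0019531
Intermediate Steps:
U(r) = 2*r
1/(O + U(0)) = 1/(-512 + 2*0) = 1/(-512 + 0) = 1/(-512) = -1/512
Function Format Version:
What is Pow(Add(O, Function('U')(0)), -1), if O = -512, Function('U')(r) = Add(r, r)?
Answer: Rational(-1, 512) ≈ -0.0019531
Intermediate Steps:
Function('U')(r) = Mul(2, r)
Pow(Add(O, Function('U')(0)), -1) = Pow(Add(-512, Mul(2, 0)), -1) = Pow(Add(-512, 0), -1) = Pow(-512, -1) = Rational(-1, 512)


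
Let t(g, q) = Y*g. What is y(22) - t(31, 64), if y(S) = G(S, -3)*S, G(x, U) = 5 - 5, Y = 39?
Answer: -1209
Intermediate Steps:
G(x, U) = 0
t(g, q) = 39*g
y(S) = 0 (y(S) = 0*S = 0)
y(22) - t(31, 64) = 0 - 39*31 = 0 - 1*1209 = 0 - 1209 = -1209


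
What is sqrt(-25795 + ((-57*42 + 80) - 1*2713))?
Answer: I*sqrt(30822) ≈ 175.56*I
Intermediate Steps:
sqrt(-25795 + ((-57*42 + 80) - 1*2713)) = sqrt(-25795 + ((-2394 + 80) - 2713)) = sqrt(-25795 + (-2314 - 2713)) = sqrt(-25795 - 5027) = sqrt(-30822) = I*sqrt(30822)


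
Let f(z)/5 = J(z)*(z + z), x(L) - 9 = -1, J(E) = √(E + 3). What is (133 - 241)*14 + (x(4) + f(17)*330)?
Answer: -1504 + 112200*√5 ≈ 2.4938e+5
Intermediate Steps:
J(E) = √(3 + E)
x(L) = 8 (x(L) = 9 - 1 = 8)
f(z) = 10*z*√(3 + z) (f(z) = 5*(√(3 + z)*(z + z)) = 5*(√(3 + z)*(2*z)) = 5*(2*z*√(3 + z)) = 10*z*√(3 + z))
(133 - 241)*14 + (x(4) + f(17)*330) = (133 - 241)*14 + (8 + (10*17*√(3 + 17))*330) = -108*14 + (8 + (10*17*√20)*330) = -1512 + (8 + (10*17*(2*√5))*330) = -1512 + (8 + (340*√5)*330) = -1512 + (8 + 112200*√5) = -1504 + 112200*√5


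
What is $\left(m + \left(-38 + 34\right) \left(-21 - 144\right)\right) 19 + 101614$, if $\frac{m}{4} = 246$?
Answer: $132850$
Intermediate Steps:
$m = 984$ ($m = 4 \cdot 246 = 984$)
$\left(m + \left(-38 + 34\right) \left(-21 - 144\right)\right) 19 + 101614 = \left(984 + \left(-38 + 34\right) \left(-21 - 144\right)\right) 19 + 101614 = \left(984 - -660\right) 19 + 101614 = \left(984 + 660\right) 19 + 101614 = 1644 \cdot 19 + 101614 = 31236 + 101614 = 132850$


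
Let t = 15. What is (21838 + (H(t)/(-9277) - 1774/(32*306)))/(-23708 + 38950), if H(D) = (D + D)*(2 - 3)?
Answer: 991878071077/692294566464 ≈ 1.4327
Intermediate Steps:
H(D) = -2*D (H(D) = (2*D)*(-1) = -2*D)
(21838 + (H(t)/(-9277) - 1774/(32*306)))/(-23708 + 38950) = (21838 + (-2*15/(-9277) - 1774/(32*306)))/(-23708 + 38950) = (21838 + (-30*(-1/9277) - 1774/9792))/15242 = (21838 + (30/9277 - 1774*1/9792))*(1/15242) = (21838 + (30/9277 - 887/4896))*(1/15242) = (21838 - 8081819/45420192)*(1/15242) = (991878071077/45420192)*(1/15242) = 991878071077/692294566464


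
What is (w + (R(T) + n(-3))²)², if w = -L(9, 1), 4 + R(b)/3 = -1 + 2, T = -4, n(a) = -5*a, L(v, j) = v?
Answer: 729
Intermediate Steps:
R(b) = -9 (R(b) = -12 + 3*(-1 + 2) = -12 + 3*1 = -12 + 3 = -9)
w = -9 (w = -1*9 = -9)
(w + (R(T) + n(-3))²)² = (-9 + (-9 - 5*(-3))²)² = (-9 + (-9 + 15)²)² = (-9 + 6²)² = (-9 + 36)² = 27² = 729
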